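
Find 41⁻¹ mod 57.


Use the extended Euclidean algorithm to write 1 = 41·s + 57·t; then s mod 57 is the inverse.
Euclidean algorithm:
  41 = 0·57 + 41
  57 = 1·41 + 16
  41 = 2·16 + 9
  16 = 1·9 + 7
  9 = 1·7 + 2
  7 = 3·2 + 1
  2 = 2·1 + 0
gcd(41,57) = 1
Back-substitution gives: 41·(-25) + 57·(18) = 1
So 41⁻¹ ≡ -25 ≡ 32 (mod 57)
Check: 41 × 32 = 1312 ≡ 1 (mod 57) ✓

41⁻¹ ≡ 32 (mod 57)


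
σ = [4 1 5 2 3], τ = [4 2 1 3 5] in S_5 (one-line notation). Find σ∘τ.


σ∘τ: apply τ first, then σ
1 →τ 4 →σ 2
2 →τ 2 →σ 1
3 →τ 1 →σ 4
4 →τ 3 →σ 5
5 →τ 5 →σ 3

σ∘τ = [2 1 4 5 3]


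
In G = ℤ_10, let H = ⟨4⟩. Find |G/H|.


|⟨4⟩| = n / gcd(4, 10) = 10 / 2 = 5
H is normal (ℤ_10 is abelian).
|G/H| = |G| / |H| = 10 / 5 = 2

|G/H| = 2


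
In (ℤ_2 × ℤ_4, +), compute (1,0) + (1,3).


Operation: componentwise addition mod (2, 4)
(1,0) + (1,3) = ((a₁+b₁) mod 2, (a₂+b₂) mod 4) with a = (1,0), b = (1,3)

(1,0) + (1,3) = (0,3)


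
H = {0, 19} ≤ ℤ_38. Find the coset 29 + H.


29 + H = {29 + h (mod 38) : h ∈ H}
29+0=29, 29+19=10
29 + H = {10, 29} = 10 + H

29 + H = {10, 29}


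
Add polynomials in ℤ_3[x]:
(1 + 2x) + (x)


Add coefficients mod 3:
x^0: 1 + 0 = 1 (mod 3)
x^1: 2 + 1 = 0 (mod 3)
Result: 1

f + g = 1


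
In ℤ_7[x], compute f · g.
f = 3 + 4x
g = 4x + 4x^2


Expand and collect like terms; reduce coefficients mod 7:
x^0: 3·0 = 0 ≡ 0 (mod 7)
x^1: 3·4 + 4·0 = 12 ≡ 5 (mod 7)
x^2: 3·4 + 4·4 = 28 ≡ 0 (mod 7)
x^3: 4·4 = 16 ≡ 2 (mod 7)
Result: 5x + 2x^3

f · g = 5x + 2x^3


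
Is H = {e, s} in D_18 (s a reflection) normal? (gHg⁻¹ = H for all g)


H = {e, s} in D_18 (s a reflection)
r·s·r⁻¹ = sr⁻² ≠ s for n ≥ 3, so {e, s} is not closed under conjugation

No, not a normal subgroup


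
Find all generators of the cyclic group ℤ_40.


g generates ℤ_n iff gcd(g,n) = 1
Prime factors of 40: 2, 5
Generators are g ∈ {1,...,39} not divisible by any of these primes.
Generators: {1, 3, 7, 9, 11, 13, 17, 19, 21, 23, 27, 29, 31, 33, 37, 39}
Number of generators = φ(40) = 16

Generators of ℤ_40 = {1, 3, 7, 9, 11, 13, 17, 19, 21, 23, 27, 29, 31, 33, 37, 39}


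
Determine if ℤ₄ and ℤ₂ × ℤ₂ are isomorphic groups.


Comparing ℤ₄ and ℤ₂ × ℤ₂:
ℤ₄ has an element of order 4; ℤ₂×ℤ₂ has exponent 2

No, ℤ₄ ≇ ℤ₂ × ℤ₂


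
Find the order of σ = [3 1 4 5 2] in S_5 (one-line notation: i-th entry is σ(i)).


Cycle decomposition: (1 3 4 5 2)
Cycle lengths: 5
Order = lcm(5) = 5

ord(σ) = 5


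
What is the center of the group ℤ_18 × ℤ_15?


Z(G) = {g ∈ G | gx = xg for all x ∈ G}
Direct product of abelian groups is abelian, so Z(G) = G

Z(ℤ_18 × ℤ_15) = ℤ_18 × ℤ_15


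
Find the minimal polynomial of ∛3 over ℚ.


∛3 satisfies x³ - 3 = 0, irreducible over ℚ (no rational root; 3 is not a perfect cube)

Minimal polynomial: x³ - 3


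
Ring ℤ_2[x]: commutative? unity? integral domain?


ℤ_2 is a field (n prime), so ℤ_2[x] is a commutative integral domain with unity
Commutative: Yes
Integral domain: Yes
Has unity: Yes

ℤ_2[x]: Commutative=Yes, Unity=Yes


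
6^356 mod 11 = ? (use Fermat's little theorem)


Fermat's little theorem: if p is prime and gcd(a,p)=1, then a^(p-1) ≡ 1 (mod p)
p = 11 is prime, gcd(6,11) = 1
Reduce exponent: 356 mod 10 = 6
So 6^356 ≡ 6^6 (mod 11)
6^6 mod 11 = 5

6^356 ≡ 5 (mod 11)


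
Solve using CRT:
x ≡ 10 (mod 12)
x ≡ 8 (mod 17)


m₁ = 12, m₂ = 17, gcd = 1, so CRT applies. M = m₁·m₂ = 204
Let M₁ = M/m₁ = 17, M₂ = M/m₂ = 12
Find y₁ ≡ M₁⁻¹ (mod m₁): 17⁻¹ ≡ 5 (mod 12)
Find y₂ ≡ M₂⁻¹ (mod m₂): 12⁻¹ ≡ 10 (mod 17)
x = a₁·M₁·y₁ + a₂·M₂·y₂ = 10·17·5 + 8·12·10 = 1810
Reduce mod 204: x ≡ 178
Check: 178 mod 12 = 10 ✓, 178 mod 17 = 8 ✓

x ≡ 178 (mod 204)


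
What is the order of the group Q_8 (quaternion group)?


Q_8 = {±1, ±i, ±j, ±k}
|Q_8| = 8

|Q_8 (quaternion group)| = 8


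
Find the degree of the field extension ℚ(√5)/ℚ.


√5 has minimal polynomial x² - 5 (irreducible over ℚ since 5 is squarefree)

[ℚ(√5)/ℚ] = 2


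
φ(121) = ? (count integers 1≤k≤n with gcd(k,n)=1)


Factor n: 121 = 11^2
φ(n) = n · ∏(1 - 1/p) over distinct primes p | n
φ(121) = 121 · (1 - 1/11) = 110

φ(121) = 110


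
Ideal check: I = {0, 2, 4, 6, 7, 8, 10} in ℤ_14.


Check ideal conditions for I = {0, 2, 4, 6, 7, 8, 10} in ℤ_14:
(1) I is an additive subgroup? No
(2) For r ∈ ℤ_14 and a ∈ I: r·a ∈ I? No  [counterexample: r=2, a=6, r·a mod 14 = 12 ∉ I]

No, I is not an ideal of ℤ_14


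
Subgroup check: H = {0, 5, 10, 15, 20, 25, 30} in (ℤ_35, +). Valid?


Subgroup test for H = {0, 5, 10, 15, 20, 25, 30} in (ℤ_35, +):
(1) 0 ∈ H? Yes
(2) Closure: for all a,b ∈ H, (a+b) mod 35 ∈ H? Yes
(3) Inverses: for all a ∈ H, -a mod 35 ∈ H? Yes

Yes, H is a subgroup of ℤ_35


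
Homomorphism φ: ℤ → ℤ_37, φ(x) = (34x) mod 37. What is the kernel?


Kernel = preimage of identity
ker(φ) = {x ∈ ℤ : 34x ≡ 0 (mod 37)}. gcd(34,37) = 1, so 34x ≡ 0 (mod 37) ⟺ x ≡ 0 (mod 37/1 = 37). Hence ker(φ) = 37ℤ

ker(φ) = 37ℤ


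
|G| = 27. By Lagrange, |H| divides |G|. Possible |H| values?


Lagrange's theorem: |H| divides |G|
|G| = 27
Divisors of 27: 1, 3, 9, 27

Possible subgroup orders: {1, 3, 9, 27}


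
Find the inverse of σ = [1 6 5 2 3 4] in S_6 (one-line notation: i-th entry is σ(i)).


To find σ⁻¹, swap domain and range:
σ(1) = 1 → σ⁻¹(1) = 1
σ(2) = 6 → σ⁻¹(6) = 2
σ(3) = 5 → σ⁻¹(5) = 3
σ(4) = 2 → σ⁻¹(2) = 4
σ(5) = 3 → σ⁻¹(3) = 5
σ(6) = 4 → σ⁻¹(4) = 6

σ⁻¹ = [1 4 5 6 3 2]


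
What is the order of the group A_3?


|A_n| = n!/2 (even permutations)
|A_3| = 3!/2 = 6/2 = 3

|A_3| = 3


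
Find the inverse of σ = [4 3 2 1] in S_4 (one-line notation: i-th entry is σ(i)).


To find σ⁻¹, swap domain and range:
σ(1) = 4 → σ⁻¹(4) = 1
σ(2) = 3 → σ⁻¹(3) = 2
σ(3) = 2 → σ⁻¹(2) = 3
σ(4) = 1 → σ⁻¹(1) = 4

σ⁻¹ = [4 3 2 1]


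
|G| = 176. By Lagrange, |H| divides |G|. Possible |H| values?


Lagrange's theorem: |H| divides |G|
|G| = 176
Divisors of 176: 1, 2, 4, 8, 11, 16, 22, 44, 88, 176

Possible subgroup orders: {1, 2, 4, 8, 11, 16, 22, 44, 88, 176}


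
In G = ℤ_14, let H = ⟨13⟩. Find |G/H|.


|⟨13⟩| = n / gcd(13, 14) = 14 / 1 = 14
H is normal (ℤ_14 is abelian).
|G/H| = |G| / |H| = 14 / 14 = 1

|G/H| = 1


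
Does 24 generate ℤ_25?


g generates ℤ_n iff gcd(g, n) = 1
gcd(24, 25) = 1
Since gcd = 1, 24 is a generator.

Yes, 24 generates ℤ_25


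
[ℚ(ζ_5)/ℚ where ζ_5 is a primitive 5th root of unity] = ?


[ℚ(ζ_n):ℚ] = deg Φ_n(x) = φ(n). Here φ(5) = 4

[ℚ(ζ_5)/ℚ where ζ_5 is a primitive 5th root of unity] = 4


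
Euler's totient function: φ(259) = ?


Factor n: 259 = 7 × 37
φ(n) = n · ∏(1 - 1/p) over distinct primes p | n
φ(259) = 259 · (1 - 1/7) · (1 - 1/37) = 216

φ(259) = 216


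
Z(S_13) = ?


Z(G) = {g ∈ G | gx = xg for all x ∈ G}
S_n is non-abelian for n ≥ 3; Z(S_13) is trivial

Z(S_13) = {e}


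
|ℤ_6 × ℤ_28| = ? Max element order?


|ℤ_6 × ℤ_28| = 6 × 28 = 168
Max element order = lcm(6,28) = 84
Cyclic? No (gcd=2)

|ℤ_6×ℤ_28| = 168, max element order = 84


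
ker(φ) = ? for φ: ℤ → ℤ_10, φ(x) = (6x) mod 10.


Kernel = preimage of identity
ker(φ) = {x ∈ ℤ : 6x ≡ 0 (mod 10)}. gcd(6,10) = 2, so 6x ≡ 0 (mod 10) ⟺ x ≡ 0 (mod 10/2 = 5). Hence ker(φ) = 5ℤ

ker(φ) = 5ℤ


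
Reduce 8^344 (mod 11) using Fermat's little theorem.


Fermat's little theorem: if p is prime and gcd(a,p)=1, then a^(p-1) ≡ 1 (mod p)
p = 11 is prime, gcd(8,11) = 1
Reduce exponent: 344 mod 10 = 4
So 8^344 ≡ 8^4 (mod 11)
8^4 mod 11 = 4

8^344 ≡ 4 (mod 11)


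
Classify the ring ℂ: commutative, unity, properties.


ℂ is a field: commutative, has unity, every nonzero element is a unit (hence an integral domain)
Commutative: Yes
Integral domain: Yes
Has unity: Yes

ℂ: Commutative=Yes, Unity=Yes


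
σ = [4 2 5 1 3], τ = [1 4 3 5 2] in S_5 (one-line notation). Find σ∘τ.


σ∘τ: apply τ first, then σ
1 →τ 1 →σ 4
2 →τ 4 →σ 1
3 →τ 3 →σ 5
4 →τ 5 →σ 3
5 →τ 2 →σ 2

σ∘τ = [4 1 5 3 2]


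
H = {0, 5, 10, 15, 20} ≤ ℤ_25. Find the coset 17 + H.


17 + H = {17 + h (mod 25) : h ∈ H}
17+0=17, 17+5=22, 17+10=2, 17+15=7, 17+20=12
17 + H = {2, 7, 12, 17, 22} = 2 + H

17 + H = {2, 7, 12, 17, 22}


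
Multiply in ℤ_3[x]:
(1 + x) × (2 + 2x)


Expand and collect like terms; reduce coefficients mod 3:
x^0: 1·2 = 2 ≡ 2 (mod 3)
x^1: 1·2 + 1·2 = 4 ≡ 1 (mod 3)
x^2: 1·2 = 2 ≡ 2 (mod 3)
Result: 2 + x + 2x^2

f · g = 2 + x + 2x^2


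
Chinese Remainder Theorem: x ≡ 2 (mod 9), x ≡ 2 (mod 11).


m₁ = 9, m₂ = 11, gcd = 1, so CRT applies. M = m₁·m₂ = 99
Let M₁ = M/m₁ = 11, M₂ = M/m₂ = 9
Find y₁ ≡ M₁⁻¹ (mod m₁): 11⁻¹ ≡ 5 (mod 9)
Find y₂ ≡ M₂⁻¹ (mod m₂): 9⁻¹ ≡ 5 (mod 11)
x = a₁·M₁·y₁ + a₂·M₂·y₂ = 2·11·5 + 2·9·5 = 200
Reduce mod 99: x ≡ 2
Check: 2 mod 9 = 2 ✓, 2 mod 11 = 2 ✓

x ≡ 2 (mod 99)


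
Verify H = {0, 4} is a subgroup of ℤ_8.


Subgroup test for H = {0, 4} in (ℤ_8, +):
(1) 0 ∈ H? Yes
(2) Closure: for all a,b ∈ H, (a+b) mod 8 ∈ H? Yes
(3) Inverses: for all a ∈ H, -a mod 8 ∈ H? Yes

Yes, H is a subgroup of ℤ_8


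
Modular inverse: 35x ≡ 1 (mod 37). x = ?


Use the extended Euclidean algorithm to write 1 = 35·s + 37·t; then s mod 37 is the inverse.
Euclidean algorithm:
  35 = 0·37 + 35
  37 = 1·35 + 2
  35 = 17·2 + 1
  2 = 2·1 + 0
gcd(35,37) = 1
Back-substitution gives: 35·(18) + 37·(-17) = 1
So 35⁻¹ ≡ 18 ≡ 18 (mod 37)
Check: 35 × 18 = 630 ≡ 1 (mod 37) ✓

35⁻¹ ≡ 18 (mod 37)


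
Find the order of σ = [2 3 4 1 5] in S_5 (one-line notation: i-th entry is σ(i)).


Cycle decomposition: (1 2 3 4)
Cycle lengths: 4
Order = lcm(4) = 4

ord(σ) = 4


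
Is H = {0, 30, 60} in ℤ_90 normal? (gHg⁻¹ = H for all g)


H = {0, 30, 60} in ℤ_90
ℤ_90 is abelian; every subgroup of an abelian group is normal

Yes, normal subgroup


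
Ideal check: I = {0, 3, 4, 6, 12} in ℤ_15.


Check ideal conditions for I = {0, 3, 4, 6, 12} in ℤ_15:
(1) I is an additive subgroup? No
(2) For r ∈ ℤ_15 and a ∈ I: r·a ∈ I? No  [counterexample: r=2, a=4, r·a mod 15 = 8 ∉ I]

No, I is not an ideal of ℤ_15


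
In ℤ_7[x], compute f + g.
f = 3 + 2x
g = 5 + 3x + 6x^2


Add coefficients mod 7:
x^0: 3 + 5 = 1 (mod 7)
x^1: 2 + 3 = 5 (mod 7)
x^2: 0 + 6 = 6 (mod 7)
Result: 1 + 5x + 6x^2

f + g = 1 + 5x + 6x^2


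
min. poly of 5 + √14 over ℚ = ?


Let α = 5 + √14. Then α - 5 = √14, so (α - 5)² = 14, giving α² - 10α + 11 = 0. Degree 2 and α ∉ ℚ, so this is the minimal polynomial.

Minimal polynomial: x² - 10x + 11


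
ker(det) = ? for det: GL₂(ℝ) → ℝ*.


Kernel = preimage of identity
ker(det) = {A | det(A) = 1} = SL₂(ℝ)

ker(det) = SL₂(ℝ)


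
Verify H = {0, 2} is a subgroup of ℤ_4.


Subgroup test for H = {0, 2} in (ℤ_4, +):
(1) 0 ∈ H? Yes
(2) Closure: for all a,b ∈ H, (a+b) mod 4 ∈ H? Yes
(3) Inverses: for all a ∈ H, -a mod 4 ∈ H? Yes

Yes, H is a subgroup of ℤ_4


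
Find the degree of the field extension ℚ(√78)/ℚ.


√78 has minimal polynomial x² - 78 (irreducible over ℚ since 78 is squarefree)

[ℚ(√78)/ℚ] = 2


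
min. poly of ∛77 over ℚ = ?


∛77 satisfies x³ - 77 = 0, irreducible over ℚ (no rational root; 77 is not a perfect cube)

Minimal polynomial: x³ - 77


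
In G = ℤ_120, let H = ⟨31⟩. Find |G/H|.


|⟨31⟩| = n / gcd(31, 120) = 120 / 1 = 120
H is normal (ℤ_120 is abelian).
|G/H| = |G| / |H| = 120 / 120 = 1

|G/H| = 1


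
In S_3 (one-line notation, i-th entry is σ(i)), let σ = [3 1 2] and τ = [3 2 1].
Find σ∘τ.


σ∘τ: apply τ first, then σ
1 →τ 3 →σ 2
2 →τ 2 →σ 1
3 →τ 1 →σ 3

σ∘τ = [2 1 3]


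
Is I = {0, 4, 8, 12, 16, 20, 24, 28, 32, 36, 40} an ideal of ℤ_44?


Check ideal conditions for I = {0, 4, 8, 12, 16, 20, 24, 28, 32, 36, 40} in ℤ_44:
(1) I is an additive subgroup? Yes
(2) For r ∈ ℤ_44 and a ∈ I: r·a ∈ I? Yes

Yes, I is an ideal of ℤ_44


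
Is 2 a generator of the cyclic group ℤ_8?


g generates ℤ_n iff gcd(g, n) = 1
gcd(2, 8) = 2
Since gcd = 2 ≠ 1, ⟨2⟩ has order 4 < 8, so 2 is not a generator.

No, 2 does not generate ℤ_8


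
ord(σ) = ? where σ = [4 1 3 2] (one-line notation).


Cycle decomposition: (1 4 2)
Cycle lengths: 3
Order = lcm(3) = 3

ord(σ) = 3


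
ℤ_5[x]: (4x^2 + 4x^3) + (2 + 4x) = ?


Add coefficients mod 5:
x^0: 0 + 2 = 2 (mod 5)
x^1: 0 + 4 = 4 (mod 5)
x^2: 4 + 0 = 4 (mod 5)
x^3: 4 + 0 = 4 (mod 5)
Result: 2 + 4x + 4x^2 + 4x^3

f + g = 2 + 4x + 4x^2 + 4x^3


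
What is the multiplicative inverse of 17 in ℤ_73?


Use the extended Euclidean algorithm to write 1 = 17·s + 73·t; then s mod 73 is the inverse.
Euclidean algorithm:
  17 = 0·73 + 17
  73 = 4·17 + 5
  17 = 3·5 + 2
  5 = 2·2 + 1
  2 = 2·1 + 0
gcd(17,73) = 1
Back-substitution gives: 17·(-30) + 73·(7) = 1
So 17⁻¹ ≡ -30 ≡ 43 (mod 73)
Check: 17 × 43 = 731 ≡ 1 (mod 73) ✓

17⁻¹ ≡ 43 (mod 73)


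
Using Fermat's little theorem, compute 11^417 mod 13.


Fermat's little theorem: if p is prime and gcd(a,p)=1, then a^(p-1) ≡ 1 (mod p)
p = 13 is prime, gcd(11,13) = 1
Reduce exponent: 417 mod 12 = 9
So 11^417 ≡ 11^9 (mod 13)
11^9 mod 13 = 8

11^417 ≡ 8 (mod 13)


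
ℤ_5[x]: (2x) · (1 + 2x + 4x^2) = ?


Expand and collect like terms; reduce coefficients mod 5:
x^0: 0·1 = 0 ≡ 0 (mod 5)
x^1: 0·2 + 2·1 = 2 ≡ 2 (mod 5)
x^2: 0·4 + 2·2 = 4 ≡ 4 (mod 5)
x^3: 2·4 = 8 ≡ 3 (mod 5)
Result: 2x + 4x^2 + 3x^3

f · g = 2x + 4x^2 + 3x^3


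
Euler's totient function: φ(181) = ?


Factor n: 181 = 181
φ(n) = n · ∏(1 - 1/p) over distinct primes p | n
φ(181) = 181 · (1 - 1/181) = 180

φ(181) = 180


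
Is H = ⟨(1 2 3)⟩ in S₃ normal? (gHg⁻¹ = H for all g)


H = ⟨(1 2 3)⟩ in S₃
⟨(1 2 3)⟩ has order 3 and index 2 in S₃; index-2 subgroups are normal

Yes, normal subgroup


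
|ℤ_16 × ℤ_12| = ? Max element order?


|ℤ_16 × ℤ_12| = 16 × 12 = 192
Max element order = lcm(16,12) = 48
Cyclic? No (gcd=4)

|ℤ_16×ℤ_12| = 192, max element order = 48


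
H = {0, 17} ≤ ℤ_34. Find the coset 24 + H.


24 + H = {24 + h (mod 34) : h ∈ H}
24+0=24, 24+17=7
24 + H = {7, 24} = 7 + H

24 + H = {7, 24}


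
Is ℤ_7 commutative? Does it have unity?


ℤ_7 is a commutative ring with unity 1; 7 is prime, so ℤ_7 is a field (hence an integral domain)
Commutative: Yes
Integral domain: Yes
Has unity: Yes

ℤ_7: Commutative=Yes, Unity=Yes


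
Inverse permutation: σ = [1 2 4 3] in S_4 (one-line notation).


To find σ⁻¹, swap domain and range:
σ(1) = 1 → σ⁻¹(1) = 1
σ(2) = 2 → σ⁻¹(2) = 2
σ(3) = 4 → σ⁻¹(4) = 3
σ(4) = 3 → σ⁻¹(3) = 4

σ⁻¹ = [1 2 4 3]


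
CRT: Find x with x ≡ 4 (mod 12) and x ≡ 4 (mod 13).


m₁ = 12, m₂ = 13, gcd = 1, so CRT applies. M = m₁·m₂ = 156
Let M₁ = M/m₁ = 13, M₂ = M/m₂ = 12
Find y₁ ≡ M₁⁻¹ (mod m₁): 13⁻¹ ≡ 1 (mod 12)
Find y₂ ≡ M₂⁻¹ (mod m₂): 12⁻¹ ≡ 12 (mod 13)
x = a₁·M₁·y₁ + a₂·M₂·y₂ = 4·13·1 + 4·12·12 = 628
Reduce mod 156: x ≡ 4
Check: 4 mod 12 = 4 ✓, 4 mod 13 = 4 ✓

x ≡ 4 (mod 156)


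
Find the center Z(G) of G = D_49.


Z(G) = {g ∈ G | gx = xg for all x ∈ G}
For odd n, Z(D_n) = {e}: no nontrivial rotation commutes with all reflections

Z(D_49) = {e}


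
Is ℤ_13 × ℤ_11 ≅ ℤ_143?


Comparing ℤ_13 × ℤ_11 and ℤ_143:
gcd(13,11) = 1, so ℤ_13 × ℤ_11 ≅ ℤ_143 (CRT)

Yes, ℤ_13 × ℤ_11 ≅ ℤ_143


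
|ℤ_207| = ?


ℤ_n has n elements.

|ℤ_207| = 207


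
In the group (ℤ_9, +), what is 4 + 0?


Operation: addition mod 9
4 + 0 = (a + b) mod 9 with a = 4, b = 0

4 + 0 = 4


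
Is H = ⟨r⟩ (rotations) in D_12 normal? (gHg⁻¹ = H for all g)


H = ⟨r⟩ (rotations) in D_12
The rotation subgroup ⟨r⟩ has index 2 in D_12, so it is normal

Yes, normal subgroup


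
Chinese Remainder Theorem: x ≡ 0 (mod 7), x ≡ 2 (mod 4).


m₁ = 7, m₂ = 4, gcd = 1, so CRT applies. M = m₁·m₂ = 28
Let M₁ = M/m₁ = 4, M₂ = M/m₂ = 7
Find y₁ ≡ M₁⁻¹ (mod m₁): 4⁻¹ ≡ 2 (mod 7)
Find y₂ ≡ M₂⁻¹ (mod m₂): 7⁻¹ ≡ 3 (mod 4)
x = a₁·M₁·y₁ + a₂·M₂·y₂ = 0·4·2 + 2·7·3 = 42
Reduce mod 28: x ≡ 14
Check: 14 mod 7 = 0 ✓, 14 mod 4 = 2 ✓

x ≡ 14 (mod 28)


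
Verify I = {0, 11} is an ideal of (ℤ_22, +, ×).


Check ideal conditions for I = {0, 11} in ℤ_22:
(1) I is an additive subgroup? Yes
(2) For r ∈ ℤ_22 and a ∈ I: r·a ∈ I? Yes

Yes, I is an ideal of ℤ_22


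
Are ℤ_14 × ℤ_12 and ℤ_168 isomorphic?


Comparing ℤ_14 × ℤ_12 and ℤ_168:
gcd(14,12) = 2 ≠ 1. Max element order in ℤ_14×ℤ_12 is lcm(14,12) = 84 < 168, so it has no element of order 168

No, ℤ_14 × ℤ_12 ≇ ℤ_168


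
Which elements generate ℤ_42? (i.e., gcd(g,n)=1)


g generates ℤ_n iff gcd(g,n) = 1
Prime factors of 42: 2, 3, 7
Generators are g ∈ {1,...,41} not divisible by any of these primes.
Generators: {1, 5, 11, 13, 17, 19, 23, 25, 29, 31, 37, 41}
Number of generators = φ(42) = 12

Generators of ℤ_42 = {1, 5, 11, 13, 17, 19, 23, 25, 29, 31, 37, 41}


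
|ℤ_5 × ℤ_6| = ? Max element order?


|ℤ_5 × ℤ_6| = 5 × 6 = 30
Max element order = lcm(5,6) = 30
Cyclic? Yes (gcd=1)

|ℤ_5×ℤ_6| = 30, max element order = 30


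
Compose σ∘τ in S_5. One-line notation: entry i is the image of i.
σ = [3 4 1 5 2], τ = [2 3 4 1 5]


σ∘τ: apply τ first, then σ
1 →τ 2 →σ 4
2 →τ 3 →σ 1
3 →τ 4 →σ 5
4 →τ 1 →σ 3
5 →τ 5 →σ 2

σ∘τ = [4 1 5 3 2]


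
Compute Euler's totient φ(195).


Factor n: 195 = 3 × 5 × 13
φ(n) = n · ∏(1 - 1/p) over distinct primes p | n
φ(195) = 195 · (1 - 1/3) · (1 - 1/5) · (1 - 1/13) = 96

φ(195) = 96


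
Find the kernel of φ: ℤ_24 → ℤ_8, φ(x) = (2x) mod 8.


Kernel = preimage of identity
ker(φ) = {x ∈ ℤ_24 : 2x ≡ 0 (mod 8)}. Since 8 | 24, φ is well-defined. The kernel is the cyclic subgroup ⟨4⟩ of ℤ_24 (order 6), i.e. {0, 4, 8, 12, 16, 20}

ker(φ) = {0, 4, 8, 12, 16, 20}


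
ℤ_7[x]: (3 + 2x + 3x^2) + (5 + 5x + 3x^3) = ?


Add coefficients mod 7:
x^0: 3 + 5 = 1 (mod 7)
x^1: 2 + 5 = 0 (mod 7)
x^2: 3 + 0 = 3 (mod 7)
x^3: 0 + 3 = 3 (mod 7)
Result: 1 + 3x^2 + 3x^3

f + g = 1 + 3x^2 + 3x^3


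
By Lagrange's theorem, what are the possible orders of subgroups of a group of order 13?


Lagrange's theorem: |H| divides |G|
|G| = 13
Divisors of 13: 1, 13

Possible subgroup orders: {1, 13}


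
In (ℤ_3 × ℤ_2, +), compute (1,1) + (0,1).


Operation: componentwise addition mod (3, 2)
(1,1) + (0,1) = ((a₁+b₁) mod 3, (a₂+b₂) mod 2) with a = (1,1), b = (0,1)

(1,1) + (0,1) = (1,0)


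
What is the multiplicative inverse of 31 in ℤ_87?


Use the extended Euclidean algorithm to write 1 = 31·s + 87·t; then s mod 87 is the inverse.
Euclidean algorithm:
  31 = 0·87 + 31
  87 = 2·31 + 25
  31 = 1·25 + 6
  25 = 4·6 + 1
  6 = 6·1 + 0
gcd(31,87) = 1
Back-substitution gives: 31·(-14) + 87·(5) = 1
So 31⁻¹ ≡ -14 ≡ 73 (mod 87)
Check: 31 × 73 = 2263 ≡ 1 (mod 87) ✓

31⁻¹ ≡ 73 (mod 87)


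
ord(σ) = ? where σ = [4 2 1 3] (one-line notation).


Cycle decomposition: (1 4 3)
Cycle lengths: 3
Order = lcm(3) = 3

ord(σ) = 3


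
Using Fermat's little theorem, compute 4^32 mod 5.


Fermat's little theorem: if p is prime and gcd(a,p)=1, then a^(p-1) ≡ 1 (mod p)
p = 5 is prime, gcd(4,5) = 1
Reduce exponent: 32 mod 4 = 0
So 4^32 ≡ 4^0 (mod 5)
4^0 = 1

4^32 ≡ 1 (mod 5)


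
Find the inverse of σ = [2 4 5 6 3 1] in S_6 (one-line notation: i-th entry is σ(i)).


To find σ⁻¹, swap domain and range:
σ(1) = 2 → σ⁻¹(2) = 1
σ(2) = 4 → σ⁻¹(4) = 2
σ(3) = 5 → σ⁻¹(5) = 3
σ(4) = 6 → σ⁻¹(6) = 4
σ(5) = 3 → σ⁻¹(3) = 5
σ(6) = 1 → σ⁻¹(1) = 6

σ⁻¹ = [6 1 5 2 3 4]


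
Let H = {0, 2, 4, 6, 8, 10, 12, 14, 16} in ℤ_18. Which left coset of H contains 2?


2 + H = {2 + h (mod 18) : h ∈ H}
2+0=2, 2+2=4, 2+4=6, 2+6=8, 2+8=10, 2+10=12, 2+12=14, 2+14=16, 2+16=0
2 + H = {0, 2, 4, 6, 8, 10, 12, 14, 16} = 0 + H

2 + H = {0, 2, 4, 6, 8, 10, 12, 14, 16}


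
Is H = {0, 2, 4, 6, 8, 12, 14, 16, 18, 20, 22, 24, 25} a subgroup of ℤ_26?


Subgroup test for H = {0, 2, 4, 6, 8, 12, 14, 16, 18, 20, 22, 24, 25} in (ℤ_26, +):
(1) 0 ∈ H? Yes
(2) Closure: for all a,b ∈ H, (a+b) mod 26 ∈ H? No  [counterexample: 2 + 8 = 10 ∉ H]
(3) Inverses: for all a ∈ H, -a mod 26 ∈ H? No

No, H is not a subgroup of ℤ_26


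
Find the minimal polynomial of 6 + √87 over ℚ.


Let α = 6 + √87. Then α - 6 = √87, so (α - 6)² = 87, giving α² - 12α - 51 = 0. Degree 2 and α ∉ ℚ, so this is the minimal polynomial.

Minimal polynomial: x² - 12x - 51


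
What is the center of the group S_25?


Z(G) = {g ∈ G | gx = xg for all x ∈ G}
S_n is non-abelian for n ≥ 3; Z(S_25) is trivial

Z(S_25) = {e}


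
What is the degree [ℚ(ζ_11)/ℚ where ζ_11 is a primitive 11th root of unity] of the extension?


[ℚ(ζ_n):ℚ] = deg Φ_n(x) = φ(n). Here φ(11) = 10

[ℚ(ζ_11)/ℚ where ζ_11 is a primitive 11th root of unity] = 10


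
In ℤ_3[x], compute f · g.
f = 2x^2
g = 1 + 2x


Expand and collect like terms; reduce coefficients mod 3:
x^0: 0·1 = 0 ≡ 0 (mod 3)
x^1: 0·2 + 0·1 = 0 ≡ 0 (mod 3)
x^2: 0·2 + 2·1 = 2 ≡ 2 (mod 3)
x^3: 2·2 = 4 ≡ 1 (mod 3)
Result: 2x^2 + x^3

f · g = 2x^2 + x^3


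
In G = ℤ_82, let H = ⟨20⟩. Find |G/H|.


|⟨20⟩| = n / gcd(20, 82) = 82 / 2 = 41
H is normal (ℤ_82 is abelian).
|G/H| = |G| / |H| = 82 / 41 = 2

|G/H| = 2


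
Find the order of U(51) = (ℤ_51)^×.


U(n) is the group of units mod n; |U(n)| = φ(n)
|U(51)| = φ(51) = 32

|U(51) = (ℤ_51)^×| = 32


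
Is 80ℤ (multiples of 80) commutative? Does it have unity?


80ℤ is a commutative ring under +,× but has no multiplicative identity (1 ∉ 80ℤ); it has no zero divisors, but without unity it is not an integral domain
Commutative: Yes
Integral domain: No
Has unity: No

80ℤ (multiples of 80): Commutative=Yes, Unity=No


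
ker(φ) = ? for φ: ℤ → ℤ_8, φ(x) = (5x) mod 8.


Kernel = preimage of identity
ker(φ) = {x ∈ ℤ : 5x ≡ 0 (mod 8)}. gcd(5,8) = 1, so 5x ≡ 0 (mod 8) ⟺ x ≡ 0 (mod 8/1 = 8). Hence ker(φ) = 8ℤ

ker(φ) = 8ℤ


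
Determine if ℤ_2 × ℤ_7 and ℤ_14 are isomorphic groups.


Comparing ℤ_2 × ℤ_7 and ℤ_14:
gcd(2,7) = 1, so ℤ_2 × ℤ_7 ≅ ℤ_14 (CRT)

Yes, ℤ_2 × ℤ_7 ≅ ℤ_14


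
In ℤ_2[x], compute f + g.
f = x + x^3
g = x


Add coefficients mod 2:
x^0: 0 + 0 = 0 (mod 2)
x^1: 1 + 1 = 0 (mod 2)
x^2: 0 + 0 = 0 (mod 2)
x^3: 1 + 0 = 1 (mod 2)
Result: x^3

f + g = x^3


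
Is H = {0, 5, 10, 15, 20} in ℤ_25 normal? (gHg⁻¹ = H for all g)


H = {0, 5, 10, 15, 20} in ℤ_25
ℤ_25 is abelian; every subgroup of an abelian group is normal

Yes, normal subgroup


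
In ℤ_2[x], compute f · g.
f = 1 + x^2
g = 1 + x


Expand and collect like terms; reduce coefficients mod 2:
x^0: 1·1 = 1 ≡ 1 (mod 2)
x^1: 1·1 + 0·1 = 1 ≡ 1 (mod 2)
x^2: 0·1 + 1·1 = 1 ≡ 1 (mod 2)
x^3: 1·1 = 1 ≡ 1 (mod 2)
Result: 1 + x + x^2 + x^3

f · g = 1 + x + x^2 + x^3


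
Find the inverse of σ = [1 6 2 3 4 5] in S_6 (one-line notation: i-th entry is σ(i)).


To find σ⁻¹, swap domain and range:
σ(1) = 1 → σ⁻¹(1) = 1
σ(2) = 6 → σ⁻¹(6) = 2
σ(3) = 2 → σ⁻¹(2) = 3
σ(4) = 3 → σ⁻¹(3) = 4
σ(5) = 4 → σ⁻¹(4) = 5
σ(6) = 5 → σ⁻¹(5) = 6

σ⁻¹ = [1 3 4 5 6 2]


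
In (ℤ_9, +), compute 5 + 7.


Operation: addition mod 9
5 + 7 = (a + b) mod 9 with a = 5, b = 7

5 + 7 = 3


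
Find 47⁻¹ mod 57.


Use the extended Euclidean algorithm to write 1 = 47·s + 57·t; then s mod 57 is the inverse.
Euclidean algorithm:
  47 = 0·57 + 47
  57 = 1·47 + 10
  47 = 4·10 + 7
  10 = 1·7 + 3
  7 = 2·3 + 1
  3 = 3·1 + 0
gcd(47,57) = 1
Back-substitution gives: 47·(17) + 57·(-14) = 1
So 47⁻¹ ≡ 17 ≡ 17 (mod 57)
Check: 47 × 17 = 799 ≡ 1 (mod 57) ✓

47⁻¹ ≡ 17 (mod 57)


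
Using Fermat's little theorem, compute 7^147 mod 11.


Fermat's little theorem: if p is prime and gcd(a,p)=1, then a^(p-1) ≡ 1 (mod p)
p = 11 is prime, gcd(7,11) = 1
Reduce exponent: 147 mod 10 = 7
So 7^147 ≡ 7^7 (mod 11)
7^7 mod 11 = 6

7^147 ≡ 6 (mod 11)


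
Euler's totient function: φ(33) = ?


Factor n: 33 = 3 × 11
φ(n) = n · ∏(1 - 1/p) over distinct primes p | n
φ(33) = 33 · (1 - 1/3) · (1 - 1/11) = 20

φ(33) = 20


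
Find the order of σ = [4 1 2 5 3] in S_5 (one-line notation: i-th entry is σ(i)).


Cycle decomposition: (1 4 5 3 2)
Cycle lengths: 5
Order = lcm(5) = 5

ord(σ) = 5


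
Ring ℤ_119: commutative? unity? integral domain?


ℤ_119 is a commutative ring with unity 1; 119 = 7×17 is composite, so 7·17 ≡ 0 gives zero divisors (not an integral domain)
Commutative: Yes
Integral domain: No
Has unity: Yes

ℤ_119: Commutative=Yes, Unity=Yes


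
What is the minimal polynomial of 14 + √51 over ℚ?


Let α = 14 + √51. Then α - 14 = √51, so (α - 14)² = 51, giving α² - 28α + 145 = 0. Degree 2 and α ∉ ℚ, so this is the minimal polynomial.

Minimal polynomial: x² - 28x + 145


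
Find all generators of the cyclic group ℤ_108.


g generates ℤ_n iff gcd(g,n) = 1
Prime factors of 108: 2, 3
Generators are g ∈ {1,...,107} not divisible by any of these primes.
Generators: {1, 5, 7, 11, 13, 17, 19, 23, 25, 29, 31, 35, 37, 41, 43, 47, 49, 53, 55, 59, 61, 65, 67, 71, 73, 77, 79, 83, 85, 89, 91, 95, 97, 101, 103, 107}
Number of generators = φ(108) = 36

Generators of ℤ_108 = {1, 5, 7, 11, 13, 17, 19, 23, 25, 29, 31, 35, 37, 41, 43, 47, 49, 53, 55, 59, 61, 65, 67, 71, 73, 77, 79, 83, 85, 89, 91, 95, 97, 101, 103, 107}


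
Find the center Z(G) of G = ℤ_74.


Z(G) = {g ∈ G | gx = xg for all x ∈ G}
ℤ_74 is abelian, so Z(G) = G

Z(ℤ_74) = ℤ_74


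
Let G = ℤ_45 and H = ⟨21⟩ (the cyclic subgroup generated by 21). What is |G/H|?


|⟨21⟩| = n / gcd(21, 45) = 45 / 3 = 15
H is normal (ℤ_45 is abelian).
|G/H| = |G| / |H| = 45 / 15 = 3

|G/H| = 3


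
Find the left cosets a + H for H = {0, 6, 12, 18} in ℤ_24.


H = {0, 6, 12, 18}, |H| = 4
Number of cosets = |G|/|H| = 24/4 = 6
0 + H = {0, 6, 12, 18}
1 + H = {1, 7, 13, 19}
2 + H = {2, 8, 14, 20}
3 + H = {3, 9, 15, 21}
4 + H = {4, 10, 16, 22}
5 + H = {5, 11, 17, 23}

Cosets: 0+H={0,6,12,18}; 1+H={1,7,13,19}; 2+H={2,8,14,20}; 3+H={3,9,15,21}; 4+H={4,10,16,22}; 5+H={5,11,17,23}


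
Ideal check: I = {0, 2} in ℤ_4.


Check ideal conditions for I = {0, 2} in ℤ_4:
(1) I is an additive subgroup? Yes
(2) For r ∈ ℤ_4 and a ∈ I: r·a ∈ I? Yes

Yes, I is an ideal of ℤ_4


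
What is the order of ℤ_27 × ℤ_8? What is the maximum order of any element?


|ℤ_27 × ℤ_8| = 27 × 8 = 216
Max element order = lcm(27,8) = 216
Cyclic? Yes (gcd=1)

|ℤ_27×ℤ_8| = 216, max element order = 216


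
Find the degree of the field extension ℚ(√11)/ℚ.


√11 has minimal polynomial x² - 11 (irreducible over ℚ since 11 is squarefree)

[ℚ(√11)/ℚ] = 2


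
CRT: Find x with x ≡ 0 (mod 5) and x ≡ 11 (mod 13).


m₁ = 5, m₂ = 13, gcd = 1, so CRT applies. M = m₁·m₂ = 65
Let M₁ = M/m₁ = 13, M₂ = M/m₂ = 5
Find y₁ ≡ M₁⁻¹ (mod m₁): 13⁻¹ ≡ 2 (mod 5)
Find y₂ ≡ M₂⁻¹ (mod m₂): 5⁻¹ ≡ 8 (mod 13)
x = a₁·M₁·y₁ + a₂·M₂·y₂ = 0·13·2 + 11·5·8 = 440
Reduce mod 65: x ≡ 50
Check: 50 mod 5 = 0 ✓, 50 mod 13 = 11 ✓

x ≡ 50 (mod 65)


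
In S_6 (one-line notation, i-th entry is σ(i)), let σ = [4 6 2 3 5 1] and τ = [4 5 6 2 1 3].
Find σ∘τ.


σ∘τ: apply τ first, then σ
1 →τ 4 →σ 3
2 →τ 5 →σ 5
3 →τ 6 →σ 1
4 →τ 2 →σ 6
5 →τ 1 →σ 4
6 →τ 3 →σ 2

σ∘τ = [3 5 1 6 4 2]


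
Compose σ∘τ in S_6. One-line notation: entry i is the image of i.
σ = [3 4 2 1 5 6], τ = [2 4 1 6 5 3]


σ∘τ: apply τ first, then σ
1 →τ 2 →σ 4
2 →τ 4 →σ 1
3 →τ 1 →σ 3
4 →τ 6 →σ 6
5 →τ 5 →σ 5
6 →τ 3 →σ 2

σ∘τ = [4 1 3 6 5 2]


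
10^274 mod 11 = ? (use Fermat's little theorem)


Fermat's little theorem: if p is prime and gcd(a,p)=1, then a^(p-1) ≡ 1 (mod p)
p = 11 is prime, gcd(10,11) = 1
Reduce exponent: 274 mod 10 = 4
So 10^274 ≡ 10^4 (mod 11)
10^4 mod 11 = 1

10^274 ≡ 1 (mod 11)


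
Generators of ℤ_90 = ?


g generates ℤ_n iff gcd(g,n) = 1
Prime factors of 90: 2, 3, 5
Generators are g ∈ {1,...,89} not divisible by any of these primes.
Generators: {1, 7, 11, 13, 17, 19, 23, 29, 31, 37, 41, 43, 47, 49, 53, 59, 61, 67, 71, 73, 77, 79, 83, 89}
Number of generators = φ(90) = 24

Generators of ℤ_90 = {1, 7, 11, 13, 17, 19, 23, 29, 31, 37, 41, 43, 47, 49, 53, 59, 61, 67, 71, 73, 77, 79, 83, 89}


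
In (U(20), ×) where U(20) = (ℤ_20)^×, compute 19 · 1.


Operation: multiplication mod 20
19 · 1 = (a × b) mod 20 with a = 19, b = 1

19 · 1 = 19


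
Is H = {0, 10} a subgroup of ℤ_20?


Subgroup test for H = {0, 10} in (ℤ_20, +):
(1) 0 ∈ H? Yes
(2) Closure: for all a,b ∈ H, (a+b) mod 20 ∈ H? Yes
(3) Inverses: for all a ∈ H, -a mod 20 ∈ H? Yes

Yes, H is a subgroup of ℤ_20


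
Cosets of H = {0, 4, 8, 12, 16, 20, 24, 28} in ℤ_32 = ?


H = {0, 4, 8, 12, 16, 20, 24, 28}, |H| = 8
Number of cosets = |G|/|H| = 32/8 = 4
0 + H = {0, 4, 8, 12, 16, 20, 24, 28}
1 + H = {1, 5, 9, 13, 17, 21, 25, 29}
2 + H = {2, 6, 10, 14, 18, 22, 26, 30}
3 + H = {3, 7, 11, 15, 19, 23, 27, 31}

Cosets: 0+H={0,4,8,12,16,20,24,28}; 1+H={1,5,9,13,17,21,25,29}; 2+H={2,6,10,14,18,22,26,30}; 3+H={3,7,11,15,19,23,27,31}


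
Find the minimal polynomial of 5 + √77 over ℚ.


Let α = 5 + √77. Then α - 5 = √77, so (α - 5)² = 77, giving α² - 10α - 52 = 0. Degree 2 and α ∉ ℚ, so this is the minimal polynomial.

Minimal polynomial: x² - 10x - 52


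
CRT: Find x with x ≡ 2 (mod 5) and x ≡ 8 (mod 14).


m₁ = 5, m₂ = 14, gcd = 1, so CRT applies. M = m₁·m₂ = 70
Let M₁ = M/m₁ = 14, M₂ = M/m₂ = 5
Find y₁ ≡ M₁⁻¹ (mod m₁): 14⁻¹ ≡ 4 (mod 5)
Find y₂ ≡ M₂⁻¹ (mod m₂): 5⁻¹ ≡ 3 (mod 14)
x = a₁·M₁·y₁ + a₂·M₂·y₂ = 2·14·4 + 8·5·3 = 232
Reduce mod 70: x ≡ 22
Check: 22 mod 5 = 2 ✓, 22 mod 14 = 8 ✓

x ≡ 22 (mod 70)


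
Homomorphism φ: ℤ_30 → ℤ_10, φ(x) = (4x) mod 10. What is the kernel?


Kernel = preimage of identity
ker(φ) = {x ∈ ℤ_30 : 4x ≡ 0 (mod 10)}. Since 10 | 30, φ is well-defined. The kernel is the cyclic subgroup ⟨5⟩ of ℤ_30 (order 6), i.e. {0, 5, 10, 15, 20, 25}

ker(φ) = {0, 5, 10, 15, 20, 25}


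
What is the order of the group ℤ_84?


ℤ_n has n elements.

|ℤ_84| = 84


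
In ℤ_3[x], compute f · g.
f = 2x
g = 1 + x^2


Expand and collect like terms; reduce coefficients mod 3:
x^0: 0·1 = 0 ≡ 0 (mod 3)
x^1: 0·0 + 2·1 = 2 ≡ 2 (mod 3)
x^2: 0·1 + 2·0 = 0 ≡ 0 (mod 3)
x^3: 2·1 = 2 ≡ 2 (mod 3)
Result: 2x + 2x^3

f · g = 2x + 2x^3


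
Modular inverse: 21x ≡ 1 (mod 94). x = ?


Use the extended Euclidean algorithm to write 1 = 21·s + 94·t; then s mod 94 is the inverse.
Euclidean algorithm:
  21 = 0·94 + 21
  94 = 4·21 + 10
  21 = 2·10 + 1
  10 = 10·1 + 0
gcd(21,94) = 1
Back-substitution gives: 21·(9) + 94·(-2) = 1
So 21⁻¹ ≡ 9 ≡ 9 (mod 94)
Check: 21 × 9 = 189 ≡ 1 (mod 94) ✓

21⁻¹ ≡ 9 (mod 94)


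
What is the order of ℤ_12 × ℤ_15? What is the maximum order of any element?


|ℤ_12 × ℤ_15| = 12 × 15 = 180
Max element order = lcm(12,15) = 60
Cyclic? No (gcd=3)

|ℤ_12×ℤ_15| = 180, max element order = 60


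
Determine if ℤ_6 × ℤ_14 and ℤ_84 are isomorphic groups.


Comparing ℤ_6 × ℤ_14 and ℤ_84:
gcd(6,14) = 2 ≠ 1. Max element order in ℤ_6×ℤ_14 is lcm(6,14) = 42 < 84, so it has no element of order 84

No, ℤ_6 × ℤ_14 ≇ ℤ_84


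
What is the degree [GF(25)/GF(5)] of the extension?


GF(25) = GF(5^2), so the extension degree is 2

[GF(25)/GF(5)] = 2


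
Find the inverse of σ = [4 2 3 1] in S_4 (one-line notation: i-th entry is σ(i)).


To find σ⁻¹, swap domain and range:
σ(1) = 4 → σ⁻¹(4) = 1
σ(2) = 2 → σ⁻¹(2) = 2
σ(3) = 3 → σ⁻¹(3) = 3
σ(4) = 1 → σ⁻¹(1) = 4

σ⁻¹ = [4 2 3 1]


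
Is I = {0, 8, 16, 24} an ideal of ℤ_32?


Check ideal conditions for I = {0, 8, 16, 24} in ℤ_32:
(1) I is an additive subgroup? Yes
(2) For r ∈ ℤ_32 and a ∈ I: r·a ∈ I? Yes

Yes, I is an ideal of ℤ_32


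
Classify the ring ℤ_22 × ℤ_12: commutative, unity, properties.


Direct product ring; commutative with unity (1,1); but (1,0)·(0,1) = (0,0) gives zero divisors, so not an integral domain
Commutative: Yes
Integral domain: No
Has unity: Yes

ℤ_22 × ℤ_12: Commutative=Yes, Unity=Yes


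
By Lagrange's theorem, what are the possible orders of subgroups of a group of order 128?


Lagrange's theorem: |H| divides |G|
|G| = 128
Divisors of 128: 1, 2, 4, 8, 16, 32, 64, 128

Possible subgroup orders: {1, 2, 4, 8, 16, 32, 64, 128}


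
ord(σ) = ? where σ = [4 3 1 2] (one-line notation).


Cycle decomposition: (1 4 2 3)
Cycle lengths: 4
Order = lcm(4) = 4

ord(σ) = 4


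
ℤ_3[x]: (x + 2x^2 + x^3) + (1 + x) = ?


Add coefficients mod 3:
x^0: 0 + 1 = 1 (mod 3)
x^1: 1 + 1 = 2 (mod 3)
x^2: 2 + 0 = 2 (mod 3)
x^3: 1 + 0 = 1 (mod 3)
Result: 1 + 2x + 2x^2 + x^3

f + g = 1 + 2x + 2x^2 + x^3


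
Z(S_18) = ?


Z(G) = {g ∈ G | gx = xg for all x ∈ G}
S_n is non-abelian for n ≥ 3; Z(S_18) is trivial

Z(S_18) = {e}


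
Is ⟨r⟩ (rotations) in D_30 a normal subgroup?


H = ⟨r⟩ (rotations) in D_30
The rotation subgroup ⟨r⟩ has index 2 in D_30, so it is normal

Yes, normal subgroup


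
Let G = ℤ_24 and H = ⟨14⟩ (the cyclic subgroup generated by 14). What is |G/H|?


|⟨14⟩| = n / gcd(14, 24) = 24 / 2 = 12
H is normal (ℤ_24 is abelian).
|G/H| = |G| / |H| = 24 / 12 = 2

|G/H| = 2


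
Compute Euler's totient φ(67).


Factor n: 67 = 67
φ(n) = n · ∏(1 - 1/p) over distinct primes p | n
φ(67) = 67 · (1 - 1/67) = 66

φ(67) = 66


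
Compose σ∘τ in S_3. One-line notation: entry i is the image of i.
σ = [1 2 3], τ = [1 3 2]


σ∘τ: apply τ first, then σ
1 →τ 1 →σ 1
2 →τ 3 →σ 3
3 →τ 2 →σ 2

σ∘τ = [1 3 2]


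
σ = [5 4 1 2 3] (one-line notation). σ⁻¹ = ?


To find σ⁻¹, swap domain and range:
σ(1) = 5 → σ⁻¹(5) = 1
σ(2) = 4 → σ⁻¹(4) = 2
σ(3) = 1 → σ⁻¹(1) = 3
σ(4) = 2 → σ⁻¹(2) = 4
σ(5) = 3 → σ⁻¹(3) = 5

σ⁻¹ = [3 4 5 2 1]


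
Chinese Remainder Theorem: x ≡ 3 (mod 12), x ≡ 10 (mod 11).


m₁ = 12, m₂ = 11, gcd = 1, so CRT applies. M = m₁·m₂ = 132
Let M₁ = M/m₁ = 11, M₂ = M/m₂ = 12
Find y₁ ≡ M₁⁻¹ (mod m₁): 11⁻¹ ≡ 11 (mod 12)
Find y₂ ≡ M₂⁻¹ (mod m₂): 12⁻¹ ≡ 1 (mod 11)
x = a₁·M₁·y₁ + a₂·M₂·y₂ = 3·11·11 + 10·12·1 = 483
Reduce mod 132: x ≡ 87
Check: 87 mod 12 = 3 ✓, 87 mod 11 = 10 ✓

x ≡ 87 (mod 132)


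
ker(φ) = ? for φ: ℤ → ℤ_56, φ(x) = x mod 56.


Kernel = preimage of identity
ker(φ) = {x ∈ ℤ : x ≡ 0 (mod 56)} = 56ℤ = {0, ±56, ±112, ...}

ker(φ) = 56ℤ


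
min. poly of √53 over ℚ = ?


√53 satisfies x² - 53 = 0, irreducible over ℚ since 53 is squarefree

Minimal polynomial: x² - 53


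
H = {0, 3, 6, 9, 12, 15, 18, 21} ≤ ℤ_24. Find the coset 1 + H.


1 + H = {1 + h (mod 24) : h ∈ H}
1+0=1, 1+3=4, 1+6=7, 1+9=10, 1+12=13, 1+15=16, 1+18=19, 1+21=22

1 + H = {1, 4, 7, 10, 13, 16, 19, 22}


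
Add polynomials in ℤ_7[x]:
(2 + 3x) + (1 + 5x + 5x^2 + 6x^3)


Add coefficients mod 7:
x^0: 2 + 1 = 3 (mod 7)
x^1: 3 + 5 = 1 (mod 7)
x^2: 0 + 5 = 5 (mod 7)
x^3: 0 + 6 = 6 (mod 7)
Result: 3 + x + 5x^2 + 6x^3

f + g = 3 + x + 5x^2 + 6x^3


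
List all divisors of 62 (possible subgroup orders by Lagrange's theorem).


Lagrange's theorem: |H| divides |G|
|G| = 62
Divisors of 62: 1, 2, 31, 62

Possible subgroup orders: {1, 2, 31, 62}


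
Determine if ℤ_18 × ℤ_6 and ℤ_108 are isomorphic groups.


Comparing ℤ_18 × ℤ_6 and ℤ_108:
gcd(18,6) = 6 ≠ 1. Max element order in ℤ_18×ℤ_6 is lcm(18,6) = 18 < 108, so it has no element of order 108

No, ℤ_18 × ℤ_6 ≇ ℤ_108


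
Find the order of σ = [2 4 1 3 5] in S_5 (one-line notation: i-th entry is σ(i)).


Cycle decomposition: (1 2 4 3)
Cycle lengths: 4
Order = lcm(4) = 4

ord(σ) = 4


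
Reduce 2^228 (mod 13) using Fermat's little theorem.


Fermat's little theorem: if p is prime and gcd(a,p)=1, then a^(p-1) ≡ 1 (mod p)
p = 13 is prime, gcd(2,13) = 1
Reduce exponent: 228 mod 12 = 0
So 2^228 ≡ 2^0 (mod 13)
2^0 = 1

2^228 ≡ 1 (mod 13)


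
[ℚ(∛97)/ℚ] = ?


∛97 has minimal polynomial x³ - 97 (irreducible over ℚ since 97 is not a perfect cube)

[ℚ(∛97)/ℚ] = 3


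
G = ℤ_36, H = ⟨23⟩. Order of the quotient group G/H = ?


|⟨23⟩| = n / gcd(23, 36) = 36 / 1 = 36
H is normal (ℤ_36 is abelian).
|G/H| = |G| / |H| = 36 / 36 = 1

|G/H| = 1


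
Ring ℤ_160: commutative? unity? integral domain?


ℤ_160 is a commutative ring with unity 1; 160 = 2×80 is composite, so 2·80 ≡ 0 gives zero divisors (not an integral domain)
Commutative: Yes
Integral domain: No
Has unity: Yes

ℤ_160: Commutative=Yes, Unity=Yes


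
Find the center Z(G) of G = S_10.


Z(G) = {g ∈ G | gx = xg for all x ∈ G}
S_n is non-abelian for n ≥ 3; Z(S_10) is trivial

Z(S_10) = {e}


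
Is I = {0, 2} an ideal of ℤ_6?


Check ideal conditions for I = {0, 2} in ℤ_6:
(1) I is an additive subgroup? No
(2) For r ∈ ℤ_6 and a ∈ I: r·a ∈ I? No  [counterexample: r=2, a=2, r·a mod 6 = 4 ∉ I]

No, I is not an ideal of ℤ_6


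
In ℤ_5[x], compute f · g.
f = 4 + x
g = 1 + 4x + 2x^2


Expand and collect like terms; reduce coefficients mod 5:
x^0: 4·1 = 4 ≡ 4 (mod 5)
x^1: 4·4 + 1·1 = 17 ≡ 2 (mod 5)
x^2: 4·2 + 1·4 = 12 ≡ 2 (mod 5)
x^3: 1·2 = 2 ≡ 2 (mod 5)
Result: 4 + 2x + 2x^2 + 2x^3

f · g = 4 + 2x + 2x^2 + 2x^3


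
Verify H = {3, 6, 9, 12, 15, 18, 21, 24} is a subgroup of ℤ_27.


Subgroup test for H = {3, 6, 9, 12, 15, 18, 21, 24} in (ℤ_27, +):
(1) 0 ∈ H? No
(2) Closure: for all a,b ∈ H, (a+b) mod 27 ∈ H? No  [counterexample: 3 + 24 = 0 ∉ H]
(3) Inverses: for all a ∈ H, -a mod 27 ∈ H? Yes

No, H is not a subgroup of ℤ_27


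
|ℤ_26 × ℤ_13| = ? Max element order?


|ℤ_26 × ℤ_13| = 26 × 13 = 338
Max element order = lcm(26,13) = 26
Cyclic? No (gcd=13)

|ℤ_26×ℤ_13| = 338, max element order = 26


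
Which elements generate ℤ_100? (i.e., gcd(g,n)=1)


g generates ℤ_n iff gcd(g,n) = 1
Prime factors of 100: 2, 5
Generators are g ∈ {1,...,99} not divisible by any of these primes.
Generators: {1, 3, 7, 9, 11, 13, 17, 19, 21, 23, 27, 29, 31, 33, 37, 39, 41, 43, 47, 49, 51, 53, 57, 59, 61, 63, 67, 69, 71, 73, 77, 79, 81, 83, 87, 89, 91, 93, 97, 99}
Number of generators = φ(100) = 40

Generators of ℤ_100 = {1, 3, 7, 9, 11, 13, 17, 19, 21, 23, 27, 29, 31, 33, 37, 39, 41, 43, 47, 49, 51, 53, 57, 59, 61, 63, 67, 69, 71, 73, 77, 79, 81, 83, 87, 89, 91, 93, 97, 99}
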